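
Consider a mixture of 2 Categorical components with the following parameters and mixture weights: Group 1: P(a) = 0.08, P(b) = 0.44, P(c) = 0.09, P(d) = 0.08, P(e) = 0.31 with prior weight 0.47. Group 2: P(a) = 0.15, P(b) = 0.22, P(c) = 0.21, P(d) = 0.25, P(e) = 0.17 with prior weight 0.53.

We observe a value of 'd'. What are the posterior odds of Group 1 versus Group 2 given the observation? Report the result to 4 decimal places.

Posterior odds = (w_i f_i(x)) / (w_j f_j(x)); the normalising sum cancels.
Evaluate each component's likelihood at the observed value:
  L_1 = P(d | comp) = 0.08
  L_2 = P(d | comp) = 0.25
Odds = (0.47/0.53) × (0.08/0.25) = 0.886792 × 0.32 ≈ 0.2838

0.2838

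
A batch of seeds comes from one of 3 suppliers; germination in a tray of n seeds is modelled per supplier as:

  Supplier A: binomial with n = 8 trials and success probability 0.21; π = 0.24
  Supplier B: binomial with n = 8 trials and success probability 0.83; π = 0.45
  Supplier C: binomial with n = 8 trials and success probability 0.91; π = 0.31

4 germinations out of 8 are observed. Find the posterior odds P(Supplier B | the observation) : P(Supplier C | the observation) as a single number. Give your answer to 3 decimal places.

12.789

Posterior odds = (P(Z=i) f_i(x)) / (P(Z=j) f_j(x)); the normalising sum cancels.
Component likelihoods at x = 4 germinations out of 8:
  L_A = 0.0530254
  L_B = 0.0277464
  L_C = 0.00314944
Odds = (0.45/0.31) × (0.0277464/0.00314944) = 1.45161 × 8.80993 ≈ 12.789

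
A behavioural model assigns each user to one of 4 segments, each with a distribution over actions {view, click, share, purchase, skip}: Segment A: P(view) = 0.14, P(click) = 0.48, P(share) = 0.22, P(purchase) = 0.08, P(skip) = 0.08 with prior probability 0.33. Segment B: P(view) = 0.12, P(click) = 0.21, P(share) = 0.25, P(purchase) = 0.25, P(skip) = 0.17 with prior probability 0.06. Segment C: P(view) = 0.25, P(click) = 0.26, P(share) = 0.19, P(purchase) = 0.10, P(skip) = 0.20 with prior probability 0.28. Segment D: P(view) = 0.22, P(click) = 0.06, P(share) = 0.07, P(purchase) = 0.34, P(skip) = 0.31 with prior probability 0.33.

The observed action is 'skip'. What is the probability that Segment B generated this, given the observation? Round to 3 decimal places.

By Bayes' theorem, P(k | x) = π_k f_k(x) / Σ_j π_j f_j(x).
Categorical probabilities:
  f_A = 0.08
  f_B = 0.17
  f_C = 0.2
  f_D = 0.31
Weight by the priors:
  π_A·f_A = 0.33 × 0.08 = 0.0264
  π_B·f_B = 0.06 × 0.17 = 0.0102
  π_C·f_C = 0.28 × 0.2 = 0.056
  π_D·f_D = 0.33 × 0.31 = 0.1023
Denominator: 0.0264 + 0.0102 + 0.056 + 0.1023 = 0.1949
Responsibility of Segment B: 0.0102 / 0.1949 ≈ 0.052

0.052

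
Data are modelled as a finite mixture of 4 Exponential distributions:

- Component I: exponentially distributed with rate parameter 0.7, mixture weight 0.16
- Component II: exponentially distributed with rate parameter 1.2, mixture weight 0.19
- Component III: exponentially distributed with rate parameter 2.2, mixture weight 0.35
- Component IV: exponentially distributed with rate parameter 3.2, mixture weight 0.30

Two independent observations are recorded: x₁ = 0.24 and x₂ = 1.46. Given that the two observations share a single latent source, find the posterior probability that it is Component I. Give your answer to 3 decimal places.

P(component k | x) = π_k·f_k(x) / marginal(x), where marginal(x) = Σ_j π_j·f_j(x).
Since both observations come from the same component, the likelihood for component k is f_k(x₁)·f_k(x₂).
  p_I = [0.591748] × [0.251912] = 0.149068
  p_II = [0.899714] × [0.208112] = 0.187241
  p_III = [1.29752] × [0.0886072] = 0.11497
  p_IV = [1.48461] × [0.0299313] = 0.0444363
Weight by the priors:
  π_I·p_I = 0.16 × 0.149068 = 0.0238509
  π_II·p_II = 0.19 × 0.187241 = 0.0355759
  π_III·p_III = 0.35 × 0.11497 = 0.0402395
  π_IV·p_IV = 0.30 × 0.0444363 = 0.0133309
Evidence: 0.0238509 + 0.0355759 + 0.0402395 + 0.0133309 = 0.112997
So the posterior for Component I is 0.0238509 / 0.112997 ≈ 0.211.

0.211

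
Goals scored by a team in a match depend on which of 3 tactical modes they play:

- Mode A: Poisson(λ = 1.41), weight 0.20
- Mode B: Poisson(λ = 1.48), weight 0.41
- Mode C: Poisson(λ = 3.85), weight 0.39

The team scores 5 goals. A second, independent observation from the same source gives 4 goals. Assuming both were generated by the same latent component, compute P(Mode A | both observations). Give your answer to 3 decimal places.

By Bayes' theorem, P(k | x) = π_k f_k(x) / Σ_j π_j f_j(x).
Since both observations come from the same component, the likelihood for component k is f_k(x₁)·f_k(x₂).
  L_A = [0.0113386] × [0.0402078] = 0.000455899
  L_B = [0.0134701] × [0.0455072] = 0.000612987
  L_C = [0.149999] × [0.194804] = 0.0292204
Multiply by the mixture weights:
  π_A·L_A = 0.20 × 0.000455899 = 9.11799e-05
  π_B·L_B = 0.41 × 0.000612987 = 0.000251325
  π_C·L_C = 0.39 × 0.0292204 = 0.011396
Marginal: 9.11799e-05 + 0.000251325 + 0.011396 = 0.0117385
P(Mode A | x) ≈ 0.008

0.008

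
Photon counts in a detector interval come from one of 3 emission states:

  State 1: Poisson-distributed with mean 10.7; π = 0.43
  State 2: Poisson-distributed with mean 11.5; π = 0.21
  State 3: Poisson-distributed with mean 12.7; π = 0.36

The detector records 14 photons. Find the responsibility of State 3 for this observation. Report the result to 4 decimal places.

0.4378

By Bayes' theorem, P(k | x) = π_k f_k(x) / Σ_j π_j f_j(x).
Component likelihoods at x = 14 photons:
  p_1 = 0.0666828
  p_2 = 0.0822195
  p_3 = 0.0993811
Prior × likelihood for each component:
  π_1·p_1 = 0.43 × 0.0666828 = 0.0286736
  π_2·p_2 = 0.21 × 0.0822195 = 0.0172661
  π_3·p_3 = 0.36 × 0.0993811 = 0.0357772
Sum: 0.0286736 + 0.0172661 + 0.0357772 = 0.0817169
P(State 3 | data) ≈ 0.4378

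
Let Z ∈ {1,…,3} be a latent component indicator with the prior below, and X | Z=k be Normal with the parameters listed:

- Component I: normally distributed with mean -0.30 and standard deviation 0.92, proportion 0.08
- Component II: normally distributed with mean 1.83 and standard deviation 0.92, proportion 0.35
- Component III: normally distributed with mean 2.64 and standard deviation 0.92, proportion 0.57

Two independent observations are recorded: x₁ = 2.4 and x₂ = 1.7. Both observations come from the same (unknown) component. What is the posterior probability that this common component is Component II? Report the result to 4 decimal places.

The responsibility of component k is w_k f_k(x) divided by Σ_j w_j f_j(x).
Since both observations come from the same component, the likelihood for component k is f_k(x₁)·f_k(x₂).
  L_I = [(1/(0.92·√(2π)))·exp(−(2.4−-0.30)²/(2·0.92²)) = 0.433633·exp(-4.30647) = 0.0058458] × [0.0408232] = 0.000238644
  L_II = [(1/(0.92·√(2π)))·exp(−(2.4−1.83)²/(2·0.92²)) = 0.433633·exp(-0.19193) = 0.357905] × [0.429325] = 0.153658
  L_III = [(1/(0.92·√(2π)))·exp(−(2.4−2.64)²/(2·0.92²)) = 0.433633·exp(-0.03403) = 0.419126] × [0.257295] = 0.107839
Weight by the priors:
  w_I·L_I = 0.08 × 0.000238644 = 1.90915e-05
  w_II·L_II = 0.35 × 0.153658 = 0.0537802
  w_III·L_III = 0.57 × 0.107839 = 0.0614682
Normaliser: 1.90915e-05 + 0.0537802 + 0.0614682 = 0.115268
P(Component II | x) = 0.0537802 / 0.115268 ≈ 0.4666

0.4666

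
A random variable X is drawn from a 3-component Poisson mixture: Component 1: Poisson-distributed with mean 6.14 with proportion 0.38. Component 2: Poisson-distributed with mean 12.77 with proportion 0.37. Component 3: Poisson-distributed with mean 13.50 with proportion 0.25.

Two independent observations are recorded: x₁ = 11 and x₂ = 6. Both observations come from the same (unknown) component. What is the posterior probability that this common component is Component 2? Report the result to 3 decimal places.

Apply Bayes' rule: the posterior for each component is proportional to its prior times its likelihood at x.
Since both observations come from the same component, the likelihood for component k is f_k(x₁)·f_k(x₂).
  f_1 = [0.0252423] × [0.160365] = 0.00404798
  f_2 = [0.104955] × [0.0171345] = 0.00179836
  f_3 = [0.0932267] × [0.0115264] = 0.00107457
Multiply by the mixture weights:
  π_1·f_1 = 0.38 × 0.00404798 = 0.00153823
  π_2·f_2 = 0.37 × 0.00179836 = 0.000665392
  π_3·f_3 = 0.25 × 0.00107457 = 0.000268643
Normaliser: 0.00153823 + 0.000665392 + 0.000268643 = 0.00247227
Responsibility of Component 2: 0.000665392 / 0.00247227 ≈ 0.269

0.269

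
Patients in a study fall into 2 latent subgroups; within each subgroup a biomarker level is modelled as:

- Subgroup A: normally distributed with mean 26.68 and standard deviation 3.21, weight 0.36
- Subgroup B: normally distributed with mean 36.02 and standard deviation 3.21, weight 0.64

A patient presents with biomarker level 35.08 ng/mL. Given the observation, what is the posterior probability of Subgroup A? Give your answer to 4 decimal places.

By Bayes' theorem, P(k | x) = P(Z=k) f_k(x) / Σ_j P(Z=j) f_j(x).
Normal densities:
  L_A = (1/(3.21·√(2π)))·exp(−(35.08−26.68)²/(2·3.21²)) = 0.124281·exp(-3.42388) = 0.00404979
  L_B = (1/(3.21·√(2π)))·exp(−(35.08−36.02)²/(2·3.21²)) = 0.124281·exp(-0.04288) = 0.119065
Prior × likelihood for each component:
  P(Z=A)·L_A = 0.36 × 0.00404979 = 0.00145793
  P(Z=B)·L_B = 0.64 × 0.119065 = 0.0762016
Denominator: 0.00145793 + 0.0762016 = 0.0776595
P(Subgroup A | the observation) = 0.00145793 / 0.0776595 ≈ 0.0188

0.0188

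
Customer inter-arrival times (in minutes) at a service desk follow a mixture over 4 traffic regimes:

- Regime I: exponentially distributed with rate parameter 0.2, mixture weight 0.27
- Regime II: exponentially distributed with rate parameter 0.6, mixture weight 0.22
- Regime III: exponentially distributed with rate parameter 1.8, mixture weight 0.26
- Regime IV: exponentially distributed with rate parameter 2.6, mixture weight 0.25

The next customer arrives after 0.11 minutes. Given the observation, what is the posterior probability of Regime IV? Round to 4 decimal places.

Posterior ∝ prior × likelihood, so P(k | x) ∝ P(Z=k) f_k(x); normalise over all components.
Evaluate each component's likelihood at the observed value:
  f_I = 0.2·e^(−0.2·0.11) = 0.2·e^(−0.0220) = 0.195648
  f_II = 0.6·e^(−0.6·0.11) = 0.6·e^(−0.0660) = 0.561679
  f_III = 1.8·e^(−1.8·0.11) = 1.8·e^(−0.1980) = 1.47667
  f_IV = 2.6·e^(−2.6·0.11) = 2.6·e^(−0.2860) = 1.95328
Unnormalised posteriors:
  P(Z=I)·f_I = 0.27 × 0.195648 = 0.052825
  P(Z=II)·f_II = 0.22 × 0.561679 = 0.123569
  P(Z=III)·f_III = 0.26 × 1.47667 = 0.383933
  P(Z=IV)·f_IV = 0.25 × 1.95328 = 0.488321
Evidence: 0.052825 + 0.123569 + 0.383933 + 0.488321 = 1.04865
P(Regime IV | 0.11 minutes) = 0.488321 / 1.04865 ≈ 0.4657

0.4657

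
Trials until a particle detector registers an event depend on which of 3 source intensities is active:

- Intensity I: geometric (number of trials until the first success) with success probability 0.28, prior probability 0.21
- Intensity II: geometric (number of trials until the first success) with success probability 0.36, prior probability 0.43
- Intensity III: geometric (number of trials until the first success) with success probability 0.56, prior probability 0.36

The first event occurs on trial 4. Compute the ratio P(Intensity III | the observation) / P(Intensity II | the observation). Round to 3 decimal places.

Since P(k|x) ∝ P(Z=k) f_k(x), the posterior odds are P(Z=i) f_i(x) / (P(Z=j) f_j(x)).
Geometric probabilities:
  f_I = 0.28·(1−0.28)^3 = 0.28·0.373248 = 0.104509
  f_II = 0.36·(1−0.36)^3 = 0.36·0.262144 = 0.0943718
  f_III = 0.56·(1−0.56)^3 = 0.56·0.085184 = 0.047703
0.0171731 / 0.0405799 ≈ 0.423

0.423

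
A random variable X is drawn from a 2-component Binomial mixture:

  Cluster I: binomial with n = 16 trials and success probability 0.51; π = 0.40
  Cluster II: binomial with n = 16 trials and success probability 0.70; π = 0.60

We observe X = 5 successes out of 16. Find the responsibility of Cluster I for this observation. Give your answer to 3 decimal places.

P(component k | x) = w_k·f_k(x) / marginal(x), where marginal(x) = Σ_j w_j·f_j(x).
Binomial probabilities:
  p_I = 0.0589238
  p_II = 0.00130049
Multiply by the mixture weights:
  w_I·p_I = 0.40 × 0.0589238 = 0.0235695
  w_II·p_II = 0.60 × 0.00130049 = 0.000780293
Denominator: 0.0235695 + 0.000780293 = 0.0243498
So the posterior for Cluster I is 0.0235695 / 0.0243498 ≈ 0.968.

0.968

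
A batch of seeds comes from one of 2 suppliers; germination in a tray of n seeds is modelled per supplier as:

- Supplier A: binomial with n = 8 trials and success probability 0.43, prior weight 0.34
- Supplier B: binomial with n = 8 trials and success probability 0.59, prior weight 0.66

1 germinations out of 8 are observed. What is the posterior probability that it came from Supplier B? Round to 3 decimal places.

The responsibility of component k is w_k f_k(x) divided by Σ_j w_j f_j(x).
Component likelihoods at x = 1 germinations out of 8:
  f_A = C(8,1)·0.43^1·0.57^7 = 8·0.43·0.019549 = 0.0672485
  f_B = C(8,1)·0.59^1·0.41^7 = 8·0.59·0.00194754 = 0.0091924
Multiply by the mixture weights:
  w_A·f_A = 0.34 × 0.0672485 = 0.0228645
  w_B·f_B = 0.66 × 0.0091924 = 0.00606699
Denominator: 0.0228645 + 0.00606699 = 0.0289315
P(Supplier B | 1 germinations out of 8) ≈ 0.210

0.210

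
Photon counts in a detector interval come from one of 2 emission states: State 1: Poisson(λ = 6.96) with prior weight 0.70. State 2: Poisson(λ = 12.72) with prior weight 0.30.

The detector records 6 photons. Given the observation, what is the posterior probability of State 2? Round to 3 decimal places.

Posterior ∝ prior × likelihood, so P(k | x) ∝ w_k f_k(x); normalise over all components.
Evaluate each component's likelihood at the observed value:
  p_1 = 0.149842
  p_2 = 0.017594
Unnormalised posteriors:
  w_1·p_1 = 0.70 × 0.149842 = 0.104889
  w_2·p_2 = 0.30 × 0.017594 = 0.0052782
Sum: 0.104889 + 0.0052782 = 0.110168
P(State 2 | x) ≈ 0.048

0.048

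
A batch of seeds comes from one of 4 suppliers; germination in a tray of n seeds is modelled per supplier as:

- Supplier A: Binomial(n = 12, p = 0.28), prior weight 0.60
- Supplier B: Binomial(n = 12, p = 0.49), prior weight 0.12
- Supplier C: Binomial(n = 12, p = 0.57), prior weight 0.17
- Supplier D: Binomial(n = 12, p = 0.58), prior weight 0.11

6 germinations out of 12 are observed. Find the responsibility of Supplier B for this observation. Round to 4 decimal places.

The responsibility of component k is π_k f_k(x) divided by Σ_j π_j f_j(x).
Evaluate each component's likelihood at the observed value:
  L_A = 0.0620319
  L_B = 0.225045
  L_C = 0.200323
  L_D = 0.193079
Weight by the priors:
  π_A·L_A = 0.60 × 0.0620319 = 0.0372191
  π_B·L_B = 0.12 × 0.225045 = 0.0270054
  π_C·L_C = 0.17 × 0.200323 = 0.034055
  π_D·L_D = 0.11 × 0.193079 = 0.0212387
Evidence: 0.0372191 + 0.0270054 + 0.034055 + 0.0212387 = 0.119518
So the posterior for Supplier B is 0.0270054 / 0.119518 ≈ 0.2260.

0.2260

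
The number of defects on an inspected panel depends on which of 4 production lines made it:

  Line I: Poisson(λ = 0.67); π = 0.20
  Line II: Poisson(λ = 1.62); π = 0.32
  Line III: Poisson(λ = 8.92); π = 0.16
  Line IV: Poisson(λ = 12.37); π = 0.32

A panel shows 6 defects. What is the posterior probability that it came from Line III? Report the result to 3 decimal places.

P(component k | x) = w_k·f_k(x) / marginal(x), where marginal(x) = Σ_j w_j·f_j(x).
Poisson probabilities:
  p_I = e^(−0.67)·0.67^6/6! = 6.42893e-05
  p_II = e^(−1.62)·1.62^6/6! = 0.00496822
  p_III = e^(−8.92)·8.92^6/6! = 0.0935298
  p_IV = e^(−12.37)·12.37^6/6! = 0.0211185
Multiply by the mixture weights:
  w_I·p_I = 0.20 × 6.42893e-05 = 1.28579e-05
  w_II·p_II = 0.32 × 0.00496822 = 0.00158983
  w_III·p_III = 0.16 × 0.0935298 = 0.0149648
  w_IV·p_IV = 0.32 × 0.0211185 = 0.00675792
Marginal: 1.28579e-05 + 0.00158983 + 0.0149648 + 0.00675792 = 0.0233254
So the posterior for Line III is 0.0149648 / 0.0233254 ≈ 0.642.

0.642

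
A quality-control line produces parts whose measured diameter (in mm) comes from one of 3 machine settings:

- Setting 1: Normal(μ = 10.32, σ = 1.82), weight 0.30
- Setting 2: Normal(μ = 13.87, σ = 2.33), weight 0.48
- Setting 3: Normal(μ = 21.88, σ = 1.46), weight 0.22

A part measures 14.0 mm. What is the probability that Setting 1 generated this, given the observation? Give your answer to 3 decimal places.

Apply Bayes' rule: the posterior for each component is proportional to its prior times its likelihood at x.
Evaluate each component's likelihood at the observed value:
  p_1 = 0.0283828
  p_2 = 0.170954
  p_3 = 1.29112e-07
Unnormalised posteriors:
  π_1·p_1 = 0.30 × 0.0283828 = 0.00851483
  π_2·p_2 = 0.48 × 0.170954 = 0.0820577
  π_3·p_3 = 0.22 × 1.29112e-07 = 2.84047e-08
Marginal: 0.00851483 + 0.0820577 + 2.84047e-08 = 0.0905726
P(Setting 1 | data) ≈ 0.094

0.094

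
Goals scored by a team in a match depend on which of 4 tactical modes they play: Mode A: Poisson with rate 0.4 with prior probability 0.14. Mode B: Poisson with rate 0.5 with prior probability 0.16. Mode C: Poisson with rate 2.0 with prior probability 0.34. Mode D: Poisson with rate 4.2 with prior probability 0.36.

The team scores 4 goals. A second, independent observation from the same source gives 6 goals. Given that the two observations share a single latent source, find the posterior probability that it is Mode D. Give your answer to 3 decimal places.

Posterior ∝ prior × likelihood, so P(k | x) ∝ π_k f_k(x); normalise over all components.
Since both observations come from the same component, the likelihood for component k is f_k(x₁)·f_k(x₂).
  p_A = [e^(−0.4)·0.4^4/4! = 0.000715008] × [3.81338e-06] = 2.72659e-09
  p_B = [e^(−0.5)·0.5^4/4! = 0.00157951] × [1.31626e-05] = 2.07904e-08
  p_C = [e^(−2.0)·2.0^4/4! = 0.0902235] × [0.0120298] = 0.00108537
  p_D = [e^(−4.2)·4.2^4/4! = 0.194424] × [0.114321] = 0.0222267
Weight by the priors:
  π_A·p_A = 0.14 × 2.72659e-09 = 3.81723e-10
  π_B·p_B = 0.16 × 2.07904e-08 = 3.32646e-09
  π_C·p_C = 0.34 × 0.00108537 = 0.000369026
  π_D·p_D = 0.36 × 0.0222267 = 0.00800162
Normaliser: 3.81723e-10 + 3.32646e-09 + 0.000369026 + 0.00800162 = 0.00837065
Responsibility of Mode D: 0.00800162 / 0.00837065 ≈ 0.956

0.956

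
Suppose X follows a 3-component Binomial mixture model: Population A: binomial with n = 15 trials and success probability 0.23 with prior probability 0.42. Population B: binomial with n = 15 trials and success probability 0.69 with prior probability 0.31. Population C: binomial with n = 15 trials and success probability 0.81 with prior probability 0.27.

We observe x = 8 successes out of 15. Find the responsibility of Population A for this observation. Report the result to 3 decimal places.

Apply Bayes' rule: the posterior for each component is proportional to its prior times its likelihood at x.
Component likelihoods at x = 8 successes out of 15:
  p_A = 0.00808735
  p_B = 0.0909648
  p_C = 0.0106587
Prior × likelihood for each component:
  P(Z=A)·p_A = 0.42 × 0.00808735 = 0.00339669
  P(Z=B)·p_B = 0.31 × 0.0909648 = 0.0281991
  P(Z=C)·p_C = 0.27 × 0.0106587 = 0.00287785
Sum: 0.00339669 + 0.0281991 + 0.00287785 = 0.0344736
P(Population A | x) = 0.00339669 / 0.0344736 ≈ 0.099

0.099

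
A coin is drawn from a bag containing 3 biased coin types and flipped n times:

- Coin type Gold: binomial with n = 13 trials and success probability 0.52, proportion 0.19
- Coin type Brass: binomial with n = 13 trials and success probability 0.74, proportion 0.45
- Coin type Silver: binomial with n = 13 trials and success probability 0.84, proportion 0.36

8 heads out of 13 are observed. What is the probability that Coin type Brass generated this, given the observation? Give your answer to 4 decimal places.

0.5770

P(component k | x) = π_k·f_k(x) / marginal(x), where marginal(x) = Σ_j π_j·f_j(x).
Component likelihoods at x = 8 heads out of 13:
  L_Gold = C(13,8)·0.52^8·0.48^5 = 1287·0.00534597·0.0254804 = 0.175312
  L_Brass = C(13,8)·0.74^8·0.26^5 = 1287·0.0899195·0.00118814 = 0.137499
  L_Silver = C(13,8)·0.84^8·0.16^5 = 1287·0.247876·0.000104858 = 0.0334513
Unnormalised posteriors:
  π_Gold·L_Gold = 0.19 × 0.175312 = 0.0333093
  π_Brass·L_Brass = 0.45 × 0.137499 = 0.0618745
  π_Silver·L_Silver = 0.36 × 0.0334513 = 0.0120425
Sum: 0.0333093 + 0.0618745 + 0.0120425 = 0.107226
P(Coin type Brass | x) = 0.0618745 / 0.107226 ≈ 0.5770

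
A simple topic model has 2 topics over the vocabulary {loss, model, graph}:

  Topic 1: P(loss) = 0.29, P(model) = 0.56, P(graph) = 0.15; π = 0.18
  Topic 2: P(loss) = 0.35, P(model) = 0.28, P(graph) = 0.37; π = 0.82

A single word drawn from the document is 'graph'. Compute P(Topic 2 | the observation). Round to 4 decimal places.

0.9183

The responsibility of component k is P(Z=k) f_k(x) divided by Σ_j P(Z=j) f_j(x).
Component likelihoods at x = 'graph':
  f_1 = P(graph | comp) = 0.15
  f_2 = P(graph | comp) = 0.37
Multiply by the mixture weights:
  P(Z=1)·f_1 = 0.18 × 0.15 = 0.027
  P(Z=2)·f_2 = 0.82 × 0.37 = 0.3034
Sum: 0.027 + 0.3034 = 0.3304
P(Topic 2 | data) ≈ 0.9183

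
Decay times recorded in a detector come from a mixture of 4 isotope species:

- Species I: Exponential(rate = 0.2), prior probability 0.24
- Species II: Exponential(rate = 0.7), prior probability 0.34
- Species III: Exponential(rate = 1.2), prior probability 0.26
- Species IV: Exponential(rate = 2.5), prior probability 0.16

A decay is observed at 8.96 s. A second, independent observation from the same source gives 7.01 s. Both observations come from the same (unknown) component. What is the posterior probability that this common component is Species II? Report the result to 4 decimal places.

0.0059

The responsibility of component k is π_k f_k(x) divided by Σ_j π_j f_j(x).
Since both observations come from the same component, the likelihood for component k is f_k(x₁)·f_k(x₂).
  L_I = [0.2·e^(−0.2·8.96) = 0.2·e^(−1.7920) = 0.0333253] × [0.0492209] = 0.0016403
  L_II = [0.7·e^(−0.7·8.96) = 0.7·e^(−6.2720) = 0.00132191] × [0.00517625] = 6.84255e-06
  L_III = [1.2·e^(−1.2·8.96) = 1.2·e^(−10.7520) = 2.56831e-05] × [0.000266622] = 6.84767e-09
  L_IV = [2.5·e^(−2.5·8.96) = 2.5·e^(−22.4000) = 4.67459e-10] × [6.12251e-08] = 2.86202e-17
Weight by the priors:
  π_I·L_I = 0.24 × 0.0016403 = 0.000393672
  π_II·L_II = 0.34 × 6.84255e-06 = 2.32647e-06
  π_III·L_III = 0.26 × 6.84767e-09 = 1.7804e-09
  π_IV·L_IV = 0.16 × 2.86202e-17 = 4.57923e-18
Normaliser: 0.000393672 + 2.32647e-06 + 1.7804e-09 + 4.57923e-18 = 0.000396
So the posterior for Species II is 2.32647e-06 / 0.000396 ≈ 0.0059.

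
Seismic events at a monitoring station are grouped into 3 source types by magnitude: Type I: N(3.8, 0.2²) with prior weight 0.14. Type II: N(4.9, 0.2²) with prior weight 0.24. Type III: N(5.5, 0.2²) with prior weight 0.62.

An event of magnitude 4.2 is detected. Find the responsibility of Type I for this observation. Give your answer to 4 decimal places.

P(component k | x) = π_k·f_k(x) / marginal(x), where marginal(x) = Σ_j π_j·f_j(x).
Evaluate each component's likelihood at the observed value:
  p_I = (1/(0.2·√(2π)))·exp(−(4.2−3.8)²/(2·0.2²)) = 1.994711·exp(-2.00000) = 0.269955
  p_II = (1/(0.2·√(2π)))·exp(−(4.2−4.9)²/(2·0.2²)) = 1.994711·exp(-6.12500) = 0.00436341
  p_III = (1/(0.2·√(2π)))·exp(−(4.2−5.5)²/(2·0.2²)) = 1.994711·exp(-21.12500) = 1.33478e-09
Weight by the priors:
  π_I·p_I = 0.14 × 0.269955 = 0.0377937
  π_II·p_II = 0.24 × 0.00436341 = 0.00104722
  π_III·p_III = 0.62 × 1.33478e-09 = 8.27563e-10
Denominator: 0.0377937 + 0.00104722 + 8.27563e-10 = 0.0388409
Responsibility of Type I: 0.0377937 / 0.0388409 ≈ 0.9730

0.9730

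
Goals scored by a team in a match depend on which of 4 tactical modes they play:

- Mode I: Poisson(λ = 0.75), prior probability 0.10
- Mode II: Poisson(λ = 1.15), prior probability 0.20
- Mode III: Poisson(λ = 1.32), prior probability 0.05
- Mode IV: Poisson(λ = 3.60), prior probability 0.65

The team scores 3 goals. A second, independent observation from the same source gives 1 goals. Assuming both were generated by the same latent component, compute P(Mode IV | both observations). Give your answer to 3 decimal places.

P(component k | x) = π_k·f_k(x) / marginal(x), where marginal(x) = Σ_j π_j·f_j(x).
Since both observations come from the same component, the likelihood for component k is f_k(x₁)·f_k(x₂).
  p_I = [0.0332133] × [0.354275] = 0.0117666
  p_II = [0.0802608] × [0.364132] = 0.0292256
  p_III = [0.1024] × [0.352619] = 0.0361083
  p_IV = [0.212469] × [0.0983654] = 0.0208996
Unnormalised posteriors:
  π_I·p_I = 0.10 × 0.0117666 = 0.00117666
  π_II·p_II = 0.20 × 0.0292256 = 0.00584511
  π_III·p_III = 0.05 × 0.0361083 = 0.00180542
  π_IV·p_IV = 0.65 × 0.0208996 = 0.0135848
Denominator: 0.00117666 + 0.00584511 + 0.00180542 + 0.0135848 = 0.0224119
P(Mode IV | x₁,x₂) ≈ 0.606

0.606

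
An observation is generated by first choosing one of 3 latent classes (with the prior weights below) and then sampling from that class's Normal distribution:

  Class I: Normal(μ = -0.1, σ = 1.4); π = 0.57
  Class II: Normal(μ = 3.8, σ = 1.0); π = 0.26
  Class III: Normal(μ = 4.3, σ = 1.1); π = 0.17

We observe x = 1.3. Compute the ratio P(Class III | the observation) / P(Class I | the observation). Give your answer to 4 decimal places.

0.0152

Since P(k|x) ∝ π_k f_k(x), the posterior odds are π_i f_i(x) / (π_j f_j(x)).
Evaluate each component's likelihood at the observed value:
  L_I = (1/(1.4·√(2π)))·exp(−(1.3−-0.1)²/(2·1.4²)) = 0.284959·exp(-0.50000) = 0.172836
  L_II = (1/(1.0·√(2π)))·exp(−(1.3−3.8)²/(2·1.0²)) = 0.398942·exp(-3.12500) = 0.0175283
  L_III = (1/(1.1·√(2π)))·exp(−(1.3−4.3)²/(2·1.1²)) = 0.362675·exp(-3.71901) = 0.00879777
0.00149562 / 0.0985167 ≈ 0.0152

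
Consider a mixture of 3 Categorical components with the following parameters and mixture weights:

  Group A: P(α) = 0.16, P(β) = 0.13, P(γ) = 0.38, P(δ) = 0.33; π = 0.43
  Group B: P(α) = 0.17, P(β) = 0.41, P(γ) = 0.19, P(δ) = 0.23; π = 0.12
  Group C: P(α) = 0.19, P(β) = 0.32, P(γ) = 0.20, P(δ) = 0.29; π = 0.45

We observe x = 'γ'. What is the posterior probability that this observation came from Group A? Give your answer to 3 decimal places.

0.592

By Bayes' theorem, P(k | x) = P(Z=k) f_k(x) / Σ_j P(Z=j) f_j(x).
Component likelihoods at x = 'γ':
  p_A = P(γ | comp) = 0.38
  p_B = P(γ | comp) = 0.19
  p_C = P(γ | comp) = 0.20
Prior × likelihood for each component:
  P(Z=A)·p_A = 0.43 × 0.38 = 0.1634
  P(Z=B)·p_B = 0.12 × 0.19 = 0.0228
  P(Z=C)·p_C = 0.45 × 0.2 = 0.09
Marginal: 0.1634 + 0.0228 + 0.09 = 0.2762
So the posterior for Group A is 0.1634 / 0.2762 ≈ 0.592.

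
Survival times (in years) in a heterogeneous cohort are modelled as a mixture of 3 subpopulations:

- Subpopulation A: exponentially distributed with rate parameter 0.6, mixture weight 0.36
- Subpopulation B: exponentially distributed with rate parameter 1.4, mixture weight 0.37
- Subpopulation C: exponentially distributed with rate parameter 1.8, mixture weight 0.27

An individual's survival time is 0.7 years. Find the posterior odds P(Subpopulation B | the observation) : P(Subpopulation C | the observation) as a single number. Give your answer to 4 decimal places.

1.4102

Posterior odds = (w_i f_i(x)) / (w_j f_j(x)); the normalising sum cancels.
Exponential densities:
  f_A = 0.6·e^(−0.6·0.7) = 0.6·e^(−0.4200) = 0.394228
  f_B = 1.4·e^(−1.4·0.7) = 1.4·e^(−0.9800) = 0.525436
  f_C = 1.8·e^(−1.8·0.7) = 1.8·e^(−1.2600) = 0.510577
Posterior odds = (w_B·f_B) / (w_C·f_C) = (0.37·0.525436) / (0.27·0.510577) = 0.194411 / 0.137856 ≈ 1.4102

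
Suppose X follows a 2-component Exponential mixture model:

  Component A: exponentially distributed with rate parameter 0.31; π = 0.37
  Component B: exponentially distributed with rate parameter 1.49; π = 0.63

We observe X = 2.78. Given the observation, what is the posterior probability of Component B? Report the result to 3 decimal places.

By Bayes' theorem, P(k | x) = w_k f_k(x) / Σ_j w_j f_j(x).
Evaluate each component's likelihood at the observed value:
  L_A = 0.31·e^(−0.31·2.78) = 0.31·e^(−0.8618) = 0.130944
  L_B = 1.49·e^(−1.49·2.78) = 1.49·e^(−4.1422) = 0.0236729
Multiply by the mixture weights:
  w_A·L_A = 0.37 × 0.130944 = 0.0484494
  w_B·L_B = 0.63 × 0.0236729 = 0.0149139
Evidence: 0.0484494 + 0.0149139 = 0.0633633
Responsibility of Component B: 0.0149139 / 0.0633633 ≈ 0.235

0.235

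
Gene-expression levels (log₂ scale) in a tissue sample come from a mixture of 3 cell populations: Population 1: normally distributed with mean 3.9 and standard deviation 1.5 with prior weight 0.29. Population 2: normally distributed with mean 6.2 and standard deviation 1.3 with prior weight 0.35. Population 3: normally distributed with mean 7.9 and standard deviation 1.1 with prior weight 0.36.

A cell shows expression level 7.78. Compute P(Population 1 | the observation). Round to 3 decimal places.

0.015

Posterior ∝ prior × likelihood, so P(k | x) ∝ π_k f_k(x); normalise over all components.
Evaluate each component's likelihood at the observed value:
  L_1 = 0.0093739
  L_2 = 0.146624
  L_3 = 0.360523
Weight by the priors:
  π_1·L_1 = 0.29 × 0.0093739 = 0.00271843
  π_2·L_2 = 0.35 × 0.146624 = 0.0513185
  π_3·L_3 = 0.36 × 0.360523 = 0.129788
Evidence: 0.00271843 + 0.0513185 + 0.129788 = 0.183825
P(Population 1 | x) = 0.00271843 / 0.183825 ≈ 0.015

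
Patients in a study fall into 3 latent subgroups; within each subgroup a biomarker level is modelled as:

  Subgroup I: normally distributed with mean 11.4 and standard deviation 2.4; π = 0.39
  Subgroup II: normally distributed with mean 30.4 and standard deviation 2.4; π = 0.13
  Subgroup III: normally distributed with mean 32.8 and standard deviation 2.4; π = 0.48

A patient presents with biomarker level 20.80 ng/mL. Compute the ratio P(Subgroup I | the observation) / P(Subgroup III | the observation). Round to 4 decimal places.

101.7198

Since P(k|x) ∝ π_k f_k(x), the posterior odds are π_i f_i(x) / (π_j f_j(x)).
Normal densities:
  L_I = 7.75532e-05
  L_II = 5.57626e-05
  L_III = 6.19466e-07
Odds = (0.39/0.48) × (7.75532e-05/6.19466e-07) = 0.8125 × 125.194 ≈ 101.7198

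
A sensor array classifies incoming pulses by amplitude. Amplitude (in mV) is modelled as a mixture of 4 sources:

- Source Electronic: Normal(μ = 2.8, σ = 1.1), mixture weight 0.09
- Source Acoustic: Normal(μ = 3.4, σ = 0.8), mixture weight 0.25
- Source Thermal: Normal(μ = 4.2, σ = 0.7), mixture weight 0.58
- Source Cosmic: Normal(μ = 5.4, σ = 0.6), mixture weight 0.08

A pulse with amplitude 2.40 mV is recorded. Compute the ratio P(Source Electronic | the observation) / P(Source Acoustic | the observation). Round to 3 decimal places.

0.535

Only the two components matter; the odds are (P(Z=i) f_i(x)) / (P(Z=j) f_j(x)).
Normal densities:
  L_Electronic = (1/(1.1·√(2π)))·exp(−(2.40−2.8)²/(2·1.1²)) = 0.362675·exp(-0.06612) = 0.339472
  L_Acoustic = (1/(0.8·√(2π)))·exp(−(2.40−3.4)²/(2·0.8²)) = 0.498678·exp(-0.78125) = 0.228311
  L_Thermal = (1/(0.7·√(2π)))·exp(−(2.40−4.2)²/(2·0.7²)) = 0.569918·exp(-3.30612) = 0.0208921
  L_Cosmic = (1/(0.6·√(2π)))·exp(−(2.40−5.4)²/(2·0.6²)) = 0.664904·exp(-12.50000) = 2.47787e-06
Posterior odds = (P(Z=Electronic)·L_Electronic) / (P(Z=Acoustic)·L_Acoustic) = (0.09·0.339472) / (0.25·0.228311) = 0.0305525 / 0.0570778 ≈ 0.535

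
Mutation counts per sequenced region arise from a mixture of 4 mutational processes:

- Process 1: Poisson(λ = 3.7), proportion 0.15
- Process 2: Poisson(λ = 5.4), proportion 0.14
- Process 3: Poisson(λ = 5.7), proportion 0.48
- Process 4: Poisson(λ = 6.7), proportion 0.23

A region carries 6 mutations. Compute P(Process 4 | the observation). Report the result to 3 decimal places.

0.242

By Bayes' theorem, P(k | x) = π_k f_k(x) / Σ_j π_j f_j(x).
Poisson probabilities:
  p_1 = 0.0881025
  p_2 = 0.155539
  p_3 = 0.159382
  p_4 = 0.154648
Weight by the priors:
  π_1·p_1 = 0.15 × 0.0881025 = 0.0132154
  π_2·p_2 = 0.14 × 0.155539 = 0.0217755
  π_3·p_3 = 0.48 × 0.159382 = 0.0765032
  π_4·p_4 = 0.23 × 0.154648 = 0.035569
Normaliser: 0.0132154 + 0.0217755 + 0.0765032 + 0.035569 = 0.147063
P(Process 4 | 6 mutations) ≈ 0.242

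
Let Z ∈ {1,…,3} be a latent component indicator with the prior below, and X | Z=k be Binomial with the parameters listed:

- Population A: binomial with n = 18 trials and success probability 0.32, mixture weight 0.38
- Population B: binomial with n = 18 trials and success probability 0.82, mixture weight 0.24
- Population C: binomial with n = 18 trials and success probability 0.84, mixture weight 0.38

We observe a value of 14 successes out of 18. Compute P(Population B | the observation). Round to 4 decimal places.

By Bayes' theorem, P(k | x) = P(Z=k) f_k(x) / Σ_j P(Z=j) f_j(x).
Component likelihoods at x = 14 successes out of 18:
  L_A = C(18,14)·0.32^14·0.68^4 = 3060·1.18059e-07·0.213814 = 7.72426e-05
  L_B = C(18,14)·0.82^14·0.18^4 = 3060·0.0621432·0.00104976 = 0.199621
  L_C = C(18,14)·0.84^14·0.16^4 = 3060·0.0870783·0.00065536 = 0.174627
Weight by the priors:
  P(Z=A)·L_A = 0.38 × 7.72426e-05 = 2.93522e-05
  P(Z=B)·L_B = 0.24 × 0.199621 = 0.0479089
  P(Z=C)·L_C = 0.38 × 0.174627 = 0.0663583
Normaliser: 2.93522e-05 + 0.0479089 + 0.0663583 = 0.114297
P(Population B | data) = 0.0479089 / 0.114297 ≈ 0.4192

0.4192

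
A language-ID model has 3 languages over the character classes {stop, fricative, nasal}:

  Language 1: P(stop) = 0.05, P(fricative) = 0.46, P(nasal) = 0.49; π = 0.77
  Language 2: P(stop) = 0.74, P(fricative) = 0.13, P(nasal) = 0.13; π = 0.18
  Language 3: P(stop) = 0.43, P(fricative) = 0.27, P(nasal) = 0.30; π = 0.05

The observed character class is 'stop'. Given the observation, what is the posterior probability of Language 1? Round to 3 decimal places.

Apply Bayes' rule: the posterior for each component is proportional to its prior times its likelihood at x.
Evaluate each component's likelihood at the observed value:
  f_1 = 0.05
  f_2 = 0.74
  f_3 = 0.43
Unnormalised posteriors:
  P(Z=1)·f_1 = 0.77 × 0.05 = 0.0385
  P(Z=2)·f_2 = 0.18 × 0.74 = 0.1332
  P(Z=3)·f_3 = 0.05 × 0.43 = 0.0215
Marginal: 0.0385 + 0.1332 + 0.0215 = 0.1932
P(Language 1 | the observation) = 0.0385 / 0.1932 ≈ 0.199

0.199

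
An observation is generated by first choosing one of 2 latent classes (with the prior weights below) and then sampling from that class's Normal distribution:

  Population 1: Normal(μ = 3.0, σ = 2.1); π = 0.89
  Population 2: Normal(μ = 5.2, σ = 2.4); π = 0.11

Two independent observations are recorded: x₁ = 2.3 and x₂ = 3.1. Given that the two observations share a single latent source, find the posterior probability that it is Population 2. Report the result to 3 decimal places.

0.032

Posterior ∝ prior × likelihood, so P(k | x) ∝ P(Z=k) f_k(x); normalise over all components.
Since both observations come from the same component, the likelihood for component k is f_k(x₁)·f_k(x₂).
  f_1 = [0.179706] × [0.189757] = 0.0341006
  f_2 = [0.080103] × [0.113356] = 0.00908018
Unnormalised posteriors:
  P(Z=1)·f_1 = 0.89 × 0.0341006 = 0.0303495
  P(Z=2)·f_2 = 0.11 × 0.00908018 = 0.000998819
Marginal: 0.0303495 + 0.000998819 = 0.0313483
P(Population 2 | x₁, x₂) = 0.000998819 / 0.0313483 ≈ 0.032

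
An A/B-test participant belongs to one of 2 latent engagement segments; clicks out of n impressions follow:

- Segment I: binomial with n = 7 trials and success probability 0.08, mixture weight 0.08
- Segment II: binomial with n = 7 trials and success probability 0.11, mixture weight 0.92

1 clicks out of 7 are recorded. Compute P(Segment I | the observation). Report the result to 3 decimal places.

By Bayes' theorem, P(k | x) = π_k f_k(x) / Σ_j π_j f_j(x).
Evaluate each component's likelihood at the observed value:
  f_I = C(7,1)·0.08^1·0.92^6 = 7·0.08·0.606355 = 0.339559
  f_II = C(7,1)·0.11^1·0.89^6 = 7·0.11·0.496981 = 0.382676
Multiply by the mixture weights:
  π_I·f_I = 0.08 × 0.339559 = 0.0271647
  π_II·f_II = 0.92 × 0.382676 = 0.352062
Normaliser: 0.0271647 + 0.352062 = 0.379226
So the posterior for Segment I is 0.0271647 / 0.379226 ≈ 0.072.

0.072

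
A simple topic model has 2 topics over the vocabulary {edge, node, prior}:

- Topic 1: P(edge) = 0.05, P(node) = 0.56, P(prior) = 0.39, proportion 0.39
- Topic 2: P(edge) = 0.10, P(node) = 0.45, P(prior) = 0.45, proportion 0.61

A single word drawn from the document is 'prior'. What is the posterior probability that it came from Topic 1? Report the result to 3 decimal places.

0.357

Apply Bayes' rule: the posterior for each component is proportional to its prior times its likelihood at x.
Categorical probabilities:
  L_1 = 0.39
  L_2 = 0.45
Unnormalised posteriors:
  π_1·L_1 = 0.39 × 0.39 = 0.1521
  π_2·L_2 = 0.61 × 0.45 = 0.2745
Sum: 0.1521 + 0.2745 = 0.4266
P(Topic 1 | data) = 0.1521 / 0.4266 ≈ 0.357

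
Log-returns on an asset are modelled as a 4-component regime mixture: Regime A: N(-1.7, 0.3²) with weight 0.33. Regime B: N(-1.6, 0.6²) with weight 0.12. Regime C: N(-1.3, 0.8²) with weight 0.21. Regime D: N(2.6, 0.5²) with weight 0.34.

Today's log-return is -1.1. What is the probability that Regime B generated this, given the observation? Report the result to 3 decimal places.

0.260

Posterior ∝ prior × likelihood, so P(k | x) ∝ P(Z=k) f_k(x); normalise over all components.
Component likelihoods at x = -1.1:
  p_A = (1/(0.3·√(2π)))·exp(−(-1.1−-1.7)²/(2·0.3²)) = 1.329808·exp(-2.00000) = 0.17997
  p_B = (1/(0.6·√(2π)))·exp(−(-1.1−-1.6)²/(2·0.6²)) = 0.664904·exp(-0.34722) = 0.469853
  p_C = (1/(0.8·√(2π)))·exp(−(-1.1−-1.3)²/(2·0.8²)) = 0.498678·exp(-0.03125) = 0.483335
  p_D = (1/(0.5·√(2π)))·exp(−(-1.1−2.6)²/(2·0.5²)) = 0.797885·exp(-27.38000) = 1.02555e-12
Weight by the priors:
  P(Z=A)·p_A = 0.33 × 0.17997 = 0.0593901
  P(Z=B)·p_B = 0.12 × 0.469853 = 0.0563824
  P(Z=C)·p_C = 0.21 × 0.483335 = 0.1015
  P(Z=D)·p_D = 0.34 × 1.02555e-12 = 3.48687e-13
Normaliser: 0.0593901 + 0.0563824 + 0.1015 + 3.48687e-13 = 0.217273
P(Regime B | data) ≈ 0.260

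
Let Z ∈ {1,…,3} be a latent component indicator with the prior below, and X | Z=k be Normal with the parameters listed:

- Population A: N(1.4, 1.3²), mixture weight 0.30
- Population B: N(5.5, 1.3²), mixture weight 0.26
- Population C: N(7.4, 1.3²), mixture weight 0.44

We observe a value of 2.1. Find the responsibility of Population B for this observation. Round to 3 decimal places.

Apply Bayes' rule: the posterior for each component is proportional to its prior times its likelihood at x.
Component likelihoods at x = 2.1:
  f_A = 0.265465
  f_B = 0.0100376
  f_C = 7.54565e-05
Unnormalised posteriors:
  w_A·f_A = 0.30 × 0.265465 = 0.0796394
  w_B·f_B = 0.26 × 0.0100376 = 0.00260977
  w_C·f_C = 0.44 × 7.54565e-05 = 3.32009e-05
Sum: 0.0796394 + 0.00260977 + 3.32009e-05 = 0.0822824
So the posterior for Population B is 0.00260977 / 0.0822824 ≈ 0.032.

0.032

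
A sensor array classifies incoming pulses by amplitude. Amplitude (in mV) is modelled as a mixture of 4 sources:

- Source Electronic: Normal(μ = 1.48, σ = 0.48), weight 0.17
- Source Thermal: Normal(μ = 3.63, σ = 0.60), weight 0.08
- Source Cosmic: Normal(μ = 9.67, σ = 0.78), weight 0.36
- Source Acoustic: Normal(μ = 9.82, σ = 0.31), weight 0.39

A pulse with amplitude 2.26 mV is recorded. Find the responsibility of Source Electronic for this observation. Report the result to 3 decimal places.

Apply Bayes' rule: the posterior for each component is proportional to its prior times its likelihood at x.
Evaluate each component's likelihood at the observed value:
  p_Electronic = (1/(0.48·√(2π)))·exp(−(2.26−1.48)²/(2·0.48²)) = 0.831130·exp(-1.32031) = 0.221955
  p_Thermal = (1/(0.60·√(2π)))·exp(−(2.26−3.63)²/(2·0.60²)) = 0.664904·exp(-2.60681) = 0.0490498
  p_Cosmic = (1/(0.78·√(2π)))·exp(−(2.26−9.67)²/(2·0.78²)) = 0.511464·exp(-45.12500) = 1.29204e-20
  p_Acoustic = (1/(0.31·√(2π)))·exp(−(2.26−9.82)²/(2·0.31²)) = 1.286911·exp(-297.36524) = 9.23557e-130
Multiply by the mixture weights:
  P(Z=Electronic)·p_Electronic = 0.17 × 0.221955 = 0.0377323
  P(Z=Thermal)·p_Thermal = 0.08 × 0.0490498 = 0.00392399
  P(Z=Cosmic)·p_Cosmic = 0.36 × 1.29204e-20 = 4.65135e-21
  P(Z=Acoustic)·p_Acoustic = 0.39 × 9.23557e-130 = 3.60187e-130
Normaliser: 0.0377323 + 0.00392399 + 4.65135e-21 + 3.60187e-130 = 0.0416563
P(Source Electronic | data) ≈ 0.906

0.906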